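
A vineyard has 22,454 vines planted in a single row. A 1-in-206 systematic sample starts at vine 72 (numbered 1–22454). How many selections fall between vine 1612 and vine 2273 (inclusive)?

k = 206
First selection ≥ 1612: 72 + ⌈(1612−72)/206⌉·206 = 72 + 8×206 = 1720
Last selection ≤ 2273: 72 + ⌊(2273−72)/206⌋·206 = 72 + 10×206 = 2132
Count = 10 − 8 + 1 = 3

3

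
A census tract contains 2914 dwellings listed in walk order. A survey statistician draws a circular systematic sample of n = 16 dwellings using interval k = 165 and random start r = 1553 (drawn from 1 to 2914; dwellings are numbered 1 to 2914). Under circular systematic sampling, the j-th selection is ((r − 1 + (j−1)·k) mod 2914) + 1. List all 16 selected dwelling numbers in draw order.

1553, 1718, 1883, 2048, 2213, 2378, 2543, 2708, 2873, 124, 289, 454, 619, 784, 949, 1114

Selection 1: 1553
Selection 2: 1553 + 165 = 1718
Selection 3: 1718 + 165 = 1883
Selection 4: 1883 + 165 = 2048
Selection 5: 2048 + 165 = 2213
Selection 6: 2213 + 165 = 2378
Selection 7: 2378 + 165 = 2543
Selection 8: 2543 + 165 = 2708
Selection 9: 2708 + 165 = 2873
Selection 10: 2873 + 165 = 3038 → 3038 − 2914 = 124
Selection 11: 124 + 165 = 289
Selection 12: 289 + 165 = 454
Selection 13: 454 + 165 = 619
Selection 14: 619 + 165 = 784
Selection 15: 784 + 165 = 949
Selection 16: 949 + 165 = 1114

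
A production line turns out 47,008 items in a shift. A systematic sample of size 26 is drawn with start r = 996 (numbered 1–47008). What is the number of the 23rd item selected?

k = 47008/26 = 1808
23rd selection = r + (23−1)·k = 996 + 22×1808 = 996 + 39776 = 40772

40772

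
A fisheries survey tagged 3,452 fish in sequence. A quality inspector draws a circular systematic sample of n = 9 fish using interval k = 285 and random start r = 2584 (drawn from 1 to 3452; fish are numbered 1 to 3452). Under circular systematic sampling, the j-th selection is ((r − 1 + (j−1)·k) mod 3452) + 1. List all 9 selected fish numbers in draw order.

2584, 2869, 3154, 3439, 272, 557, 842, 1127, 1412

Selection 1: 2584
Selection 2: 2584 + 285 = 2869
Selection 3: 2869 + 285 = 3154
Selection 4: 3154 + 285 = 3439
Selection 5: 3439 + 285 = 3724 → 3724 − 3452 = 272
Selection 6: 272 + 285 = 557
Selection 7: 557 + 285 = 842
Selection 8: 842 + 285 = 1127
Selection 9: 1127 + 285 = 1412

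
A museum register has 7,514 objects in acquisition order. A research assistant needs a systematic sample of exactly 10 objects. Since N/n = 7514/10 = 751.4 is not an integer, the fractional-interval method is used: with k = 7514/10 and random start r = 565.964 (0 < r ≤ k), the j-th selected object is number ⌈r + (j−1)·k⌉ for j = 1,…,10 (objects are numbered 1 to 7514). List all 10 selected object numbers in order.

566, 1318, 2069, 2821, 3572, 4323, 5075, 5826, 6578, 7329

j=1: r + 0k = 565.964 → ⌈·⌉ = 566
j=2: r + 1k = 1317.364 → ⌈·⌉ = 1318
j=3: r + 2k = 2068.764 → ⌈·⌉ = 2069
j=4: r + 3k = 2820.164 → ⌈·⌉ = 2821
j=5: r + 4k = 3571.564 → ⌈·⌉ = 3572
j=6: r + 5k = 4322.964 → ⌈·⌉ = 4323
j=7: r + 6k = 5074.364 → ⌈·⌉ = 5075
j=8: r + 7k = 5825.764 → ⌈·⌉ = 5826
j=9: r + 8k = 6577.164 → ⌈·⌉ = 6578
j=10: r + 9k = 7328.564 → ⌈·⌉ = 7329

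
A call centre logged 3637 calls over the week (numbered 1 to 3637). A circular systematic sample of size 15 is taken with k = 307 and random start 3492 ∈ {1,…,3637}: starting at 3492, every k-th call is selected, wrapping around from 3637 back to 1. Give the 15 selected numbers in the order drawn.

3492, 162, 469, 776, 1083, 1390, 1697, 2004, 2311, 2618, 2925, 3232, 3539, 209, 516

Selection 1: 3492
Selection 2: 3492 + 307 = 3799 → 3799 − 3637 = 162
Selection 3: 162 + 307 = 469
Selection 4: 469 + 307 = 776
Selection 5: 776 + 307 = 1083
Selection 6: 1083 + 307 = 1390
Selection 7: 1390 + 307 = 1697
Selection 8: 1697 + 307 = 2004
Selection 9: 2004 + 307 = 2311
Selection 10: 2311 + 307 = 2618
Selection 11: 2618 + 307 = 2925
Selection 12: 2925 + 307 = 3232
Selection 13: 3232 + 307 = 3539
Selection 14: 3539 + 307 = 3846 → 3846 − 3637 = 209
Selection 15: 209 + 307 = 516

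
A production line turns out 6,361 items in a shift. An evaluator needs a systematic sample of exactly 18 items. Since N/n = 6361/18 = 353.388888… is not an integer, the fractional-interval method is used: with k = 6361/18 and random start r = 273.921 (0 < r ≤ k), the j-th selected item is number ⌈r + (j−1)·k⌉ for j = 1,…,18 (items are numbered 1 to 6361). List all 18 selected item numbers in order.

274, 628, 981, 1335, 1688, 2041, 2395, 2748, 3102, 3455, 3808, 4162, 4515, 4868, 5222, 5575, 5929, 6282

j=1: r + 0k = 273.921 → ⌈·⌉ = 274
j=2: r + 1k = 627.309888… → ⌈·⌉ = 628
j=3: r + 2k = 980.698777… → ⌈·⌉ = 981
j=4: r + 3k = 1334.087666… → ⌈·⌉ = 1335
j=5: r + 4k = 1687.476555… → ⌈·⌉ = 1688
j=6: r + 5k = 2040.865444… → ⌈·⌉ = 2041
j=7: r + 6k = 2394.254333… → ⌈·⌉ = 2395
j=8: r + 7k = 2747.643222… → ⌈·⌉ = 2748
j=9: r + 8k = 3101.032111… → ⌈·⌉ = 3102
j=10: r + 9k = 3454.421 → ⌈·⌉ = 3455
j=11: r + 10k = 3807.809888… → ⌈·⌉ = 3808
j=12: r + 11k = 4161.198777… → ⌈·⌉ = 4162
j=13: r + 12k = 4514.587666… → ⌈·⌉ = 4515
j=14: r + 13k = 4867.976555… → ⌈·⌉ = 4868
j=15: r + 14k = 5221.365444… → ⌈·⌉ = 5222
j=16: r + 15k = 5574.754333… → ⌈·⌉ = 5575
j=17: r + 16k = 5928.143222… → ⌈·⌉ = 5929
j=18: r + 17k = 6281.532111… → ⌈·⌉ = 6282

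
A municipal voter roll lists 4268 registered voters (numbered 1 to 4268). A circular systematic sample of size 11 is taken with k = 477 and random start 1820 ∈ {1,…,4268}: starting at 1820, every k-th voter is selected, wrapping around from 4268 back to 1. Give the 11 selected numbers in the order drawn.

Selection 1: 1820
Selection 2: 1820 + 477 = 2297
Selection 3: 2297 + 477 = 2774
Selection 4: 2774 + 477 = 3251
Selection 5: 3251 + 477 = 3728
Selection 6: 3728 + 477 = 4205
Selection 7: 4205 + 477 = 4682 → 4682 − 4268 = 414
Selection 8: 414 + 477 = 891
Selection 9: 891 + 477 = 1368
Selection 10: 1368 + 477 = 1845
Selection 11: 1845 + 477 = 2322

1820, 2297, 2774, 3251, 3728, 4205, 414, 891, 1368, 1845, 2322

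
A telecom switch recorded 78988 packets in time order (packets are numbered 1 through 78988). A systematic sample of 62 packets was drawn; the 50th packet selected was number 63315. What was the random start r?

k = 78988/62 = 1274
r = 63315 − (50−1)×1274 = 63315 − 62426 = 889

889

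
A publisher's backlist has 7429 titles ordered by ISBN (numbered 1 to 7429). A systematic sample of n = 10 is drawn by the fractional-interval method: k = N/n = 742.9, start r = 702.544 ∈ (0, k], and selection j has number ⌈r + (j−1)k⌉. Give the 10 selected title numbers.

j=1: r + 0k = 702.544 → ⌈·⌉ = 703
j=2: r + 1k = 1445.444 → ⌈·⌉ = 1446
j=3: r + 2k = 2188.344 → ⌈·⌉ = 2189
j=4: r + 3k = 2931.244 → ⌈·⌉ = 2932
j=5: r + 4k = 3674.144 → ⌈·⌉ = 3675
j=6: r + 5k = 4417.044 → ⌈·⌉ = 4418
j=7: r + 6k = 5159.944 → ⌈·⌉ = 5160
j=8: r + 7k = 5902.844 → ⌈·⌉ = 5903
j=9: r + 8k = 6645.744 → ⌈·⌉ = 6646
j=10: r + 9k = 7388.644 → ⌈·⌉ = 7389

703, 1446, 2189, 2932, 3675, 4418, 5160, 5903, 6646, 7389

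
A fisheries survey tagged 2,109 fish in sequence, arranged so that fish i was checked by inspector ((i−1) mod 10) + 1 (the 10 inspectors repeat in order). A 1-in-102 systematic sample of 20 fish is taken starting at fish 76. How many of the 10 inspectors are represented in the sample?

5

Consecutive selections differ by k = 102, so their inspector numbers differ by 102 mod 10 = 2.
gcd(102, 10) = 2, so the sample visits 10/2 = 5 distinct residues mod 10.
Start 76 is inspector 6; the inspectors hit are 2, 4, 6, 8, 10.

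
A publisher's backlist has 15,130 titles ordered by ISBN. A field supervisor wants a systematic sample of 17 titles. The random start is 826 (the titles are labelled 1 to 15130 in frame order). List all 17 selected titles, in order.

k = N/n = 15130/17 = 890
title 1: 826
title 2: 826 + 890 = 1716
title 3: 1716 + 890 = 2606
title 4: 2606 + 890 = 3496
title 5: 3496 + 890 = 4386
title 6: 4386 + 890 = 5276
title 7: 5276 + 890 = 6166
title 8: 6166 + 890 = 7056
title 9: 7056 + 890 = 7946
title 10: 7946 + 890 = 8836
title 11: 8836 + 890 = 9726
title 12: 9726 + 890 = 10616
title 13: 10616 + 890 = 11506
title 14: 11506 + 890 = 12396
title 15: 12396 + 890 = 13286
title 16: 13286 + 890 = 14176
title 17: 14176 + 890 = 15066

826, 1716, 2606, 3496, 4386, 5276, 6166, 7056, 7946, 8836, 9726, 10616, 11506, 12396, 13286, 14176, 15066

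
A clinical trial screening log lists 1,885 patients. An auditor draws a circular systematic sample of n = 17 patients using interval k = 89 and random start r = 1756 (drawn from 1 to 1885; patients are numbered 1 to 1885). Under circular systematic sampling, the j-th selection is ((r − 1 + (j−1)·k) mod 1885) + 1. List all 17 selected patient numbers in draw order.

1756, 1845, 49, 138, 227, 316, 405, 494, 583, 672, 761, 850, 939, 1028, 1117, 1206, 1295

Selection 1: 1756
Selection 2: 1756 + 89 = 1845
Selection 3: 1845 + 89 = 1934 → 1934 − 1885 = 49
Selection 4: 49 + 89 = 138
Selection 5: 138 + 89 = 227
Selection 6: 227 + 89 = 316
Selection 7: 316 + 89 = 405
Selection 8: 405 + 89 = 494
Selection 9: 494 + 89 = 583
Selection 10: 583 + 89 = 672
Selection 11: 672 + 89 = 761
Selection 12: 761 + 89 = 850
Selection 13: 850 + 89 = 939
Selection 14: 939 + 89 = 1028
Selection 15: 1028 + 89 = 1117
Selection 16: 1117 + 89 = 1206
Selection 17: 1206 + 89 = 1295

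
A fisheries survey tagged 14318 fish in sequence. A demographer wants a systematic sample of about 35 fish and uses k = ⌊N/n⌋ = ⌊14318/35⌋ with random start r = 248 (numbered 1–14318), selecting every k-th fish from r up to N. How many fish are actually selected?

k = ⌊14318/35⌋ = 409
Achieved size = ⌊(14318 − 248)/409⌋ + 1 = ⌊14070/409⌋ + 1 = 34 + 1 = 35
(last selection: 248 + 34×409 = 14154 ≤ 14318; next would be 14563 > 14318)

35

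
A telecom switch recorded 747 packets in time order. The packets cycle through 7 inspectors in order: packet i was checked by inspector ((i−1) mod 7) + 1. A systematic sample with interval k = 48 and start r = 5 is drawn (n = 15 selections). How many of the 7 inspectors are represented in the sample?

7

Consecutive selections differ by k = 48, so their inspector numbers differ by 48 mod 7 = 6.
gcd(48, 7) = 1, so the sample visits 7/1 = 7 distinct residues mod 7.
Start 5 is inspector 5; the inspectors hit are 1, 2, 3, 4, 5, 6, 7.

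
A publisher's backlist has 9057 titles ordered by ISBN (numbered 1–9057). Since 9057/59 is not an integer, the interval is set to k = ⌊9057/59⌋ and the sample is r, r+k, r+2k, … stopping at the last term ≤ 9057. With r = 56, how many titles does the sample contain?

59

k = ⌊9057/59⌋ = 153
Achieved size = ⌊(9057 − 56)/153⌋ + 1 = ⌊9001/153⌋ + 1 = 58 + 1 = 59
(last selection: 56 + 58×153 = 8930 ≤ 9057; next would be 9083 > 9057)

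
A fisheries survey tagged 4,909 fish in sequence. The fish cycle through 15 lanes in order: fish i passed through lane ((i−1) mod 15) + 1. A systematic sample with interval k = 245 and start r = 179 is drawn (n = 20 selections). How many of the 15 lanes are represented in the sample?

Consecutive selections differ by k = 245, so their lane numbers differ by 245 mod 15 = 5.
gcd(245, 15) = 5, so the sample visits 15/5 = 3 distinct residues mod 15.
Start 179 is lane 14; the lanes hit are 4, 9, 14.

3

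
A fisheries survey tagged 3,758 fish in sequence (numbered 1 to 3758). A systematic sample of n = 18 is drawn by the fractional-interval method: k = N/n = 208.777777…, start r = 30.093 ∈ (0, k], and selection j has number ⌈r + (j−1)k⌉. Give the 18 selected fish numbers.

j=1: r + 0k = 30.093 → ⌈·⌉ = 31
j=2: r + 1k = 238.870777… → ⌈·⌉ = 239
j=3: r + 2k = 447.648555… → ⌈·⌉ = 448
j=4: r + 3k = 656.426333… → ⌈·⌉ = 657
j=5: r + 4k = 865.204111… → ⌈·⌉ = 866
j=6: r + 5k = 1073.981888… → ⌈·⌉ = 1074
j=7: r + 6k = 1282.759666… → ⌈·⌉ = 1283
j=8: r + 7k = 1491.537444… → ⌈·⌉ = 1492
j=9: r + 8k = 1700.315222… → ⌈·⌉ = 1701
j=10: r + 9k = 1909.093 → ⌈·⌉ = 1910
j=11: r + 10k = 2117.870777… → ⌈·⌉ = 2118
j=12: r + 11k = 2326.648555… → ⌈·⌉ = 2327
j=13: r + 12k = 2535.426333… → ⌈·⌉ = 2536
j=14: r + 13k = 2744.204111… → ⌈·⌉ = 2745
j=15: r + 14k = 2952.981888… → ⌈·⌉ = 2953
j=16: r + 15k = 3161.759666… → ⌈·⌉ = 3162
j=17: r + 16k = 3370.537444… → ⌈·⌉ = 3371
j=18: r + 17k = 3579.315222… → ⌈·⌉ = 3580

31, 239, 448, 657, 866, 1074, 1283, 1492, 1701, 1910, 2118, 2327, 2536, 2745, 2953, 3162, 3371, 3580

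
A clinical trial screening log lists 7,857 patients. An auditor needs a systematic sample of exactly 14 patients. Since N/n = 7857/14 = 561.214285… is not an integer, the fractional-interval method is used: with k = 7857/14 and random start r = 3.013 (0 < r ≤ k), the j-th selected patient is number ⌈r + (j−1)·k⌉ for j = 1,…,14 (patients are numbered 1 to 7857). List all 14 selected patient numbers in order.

4, 565, 1126, 1687, 2248, 2810, 3371, 3932, 4493, 5054, 5616, 6177, 6738, 7299

j=1: r + 0k = 3.013 → ⌈·⌉ = 4
j=2: r + 1k = 564.227285… → ⌈·⌉ = 565
j=3: r + 2k = 1125.441571… → ⌈·⌉ = 1126
j=4: r + 3k = 1686.655857… → ⌈·⌉ = 1687
j=5: r + 4k = 2247.870142… → ⌈·⌉ = 2248
j=6: r + 5k = 2809.084428… → ⌈·⌉ = 2810
j=7: r + 6k = 3370.298714… → ⌈·⌉ = 3371
j=8: r + 7k = 3931.513 → ⌈·⌉ = 3932
j=9: r + 8k = 4492.727285… → ⌈·⌉ = 4493
j=10: r + 9k = 5053.941571… → ⌈·⌉ = 5054
j=11: r + 10k = 5615.155857… → ⌈·⌉ = 5616
j=12: r + 11k = 6176.370142… → ⌈·⌉ = 6177
j=13: r + 12k = 6737.584428… → ⌈·⌉ = 6738
j=14: r + 13k = 7298.798714… → ⌈·⌉ = 7299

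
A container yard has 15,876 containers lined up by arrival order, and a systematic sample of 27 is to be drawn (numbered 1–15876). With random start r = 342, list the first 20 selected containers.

342, 930, 1518, 2106, 2694, 3282, 3870, 4458, 5046, 5634, 6222, 6810, 7398, 7986, 8574, 9162, 9750, 10338, 10926, 11514

k = N/n = 15876/27 = 588
container 1: 342
container 2: 342 + 588 = 930
container 3: 930 + 588 = 1518
container 4: 1518 + 588 = 2106
container 5: 2106 + 588 = 2694
container 6: 2694 + 588 = 3282
container 7: 3282 + 588 = 3870
container 8: 3870 + 588 = 4458
container 9: 4458 + 588 = 5046
container 10: 5046 + 588 = 5634
container 11: 5634 + 588 = 6222
container 12: 6222 + 588 = 6810
container 13: 6810 + 588 = 7398
container 14: 7398 + 588 = 7986
container 15: 7986 + 588 = 8574
container 16: 8574 + 588 = 9162
container 17: 9162 + 588 = 9750
container 18: 9750 + 588 = 10338
container 19: 10338 + 588 = 10926
container 20: 10926 + 588 = 11514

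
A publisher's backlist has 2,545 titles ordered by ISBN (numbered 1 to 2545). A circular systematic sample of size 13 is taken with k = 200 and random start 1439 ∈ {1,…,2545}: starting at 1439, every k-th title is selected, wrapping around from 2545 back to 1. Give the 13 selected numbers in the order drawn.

1439, 1639, 1839, 2039, 2239, 2439, 94, 294, 494, 694, 894, 1094, 1294

Selection 1: 1439
Selection 2: 1439 + 200 = 1639
Selection 3: 1639 + 200 = 1839
Selection 4: 1839 + 200 = 2039
Selection 5: 2039 + 200 = 2239
Selection 6: 2239 + 200 = 2439
Selection 7: 2439 + 200 = 2639 → 2639 − 2545 = 94
Selection 8: 94 + 200 = 294
Selection 9: 294 + 200 = 494
Selection 10: 494 + 200 = 694
Selection 11: 694 + 200 = 894
Selection 12: 894 + 200 = 1094
Selection 13: 1094 + 200 = 1294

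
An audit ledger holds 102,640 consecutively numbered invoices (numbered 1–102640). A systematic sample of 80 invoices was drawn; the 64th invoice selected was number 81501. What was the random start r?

k = 102640/80 = 1283
r = 81501 − (64−1)×1283 = 81501 − 80829 = 672

672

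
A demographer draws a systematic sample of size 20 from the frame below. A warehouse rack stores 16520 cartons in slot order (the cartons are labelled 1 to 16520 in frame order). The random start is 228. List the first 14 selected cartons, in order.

k = N/n = 16520/20 = 826
carton 1: 228
carton 2: 228 + 826 = 1054
carton 3: 1054 + 826 = 1880
carton 4: 1880 + 826 = 2706
carton 5: 2706 + 826 = 3532
carton 6: 3532 + 826 = 4358
carton 7: 4358 + 826 = 5184
carton 8: 5184 + 826 = 6010
carton 9: 6010 + 826 = 6836
carton 10: 6836 + 826 = 7662
carton 11: 7662 + 826 = 8488
carton 12: 8488 + 826 = 9314
carton 13: 9314 + 826 = 10140
carton 14: 10140 + 826 = 10966

228, 1054, 1880, 2706, 3532, 4358, 5184, 6010, 6836, 7662, 8488, 9314, 10140, 10966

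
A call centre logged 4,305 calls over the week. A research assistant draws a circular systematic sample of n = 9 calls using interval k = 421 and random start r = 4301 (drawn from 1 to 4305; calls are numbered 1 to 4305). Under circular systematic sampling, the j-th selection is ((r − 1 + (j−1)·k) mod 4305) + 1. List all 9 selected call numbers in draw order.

4301, 417, 838, 1259, 1680, 2101, 2522, 2943, 3364

Selection 1: 4301
Selection 2: 4301 + 421 = 4722 → 4722 − 4305 = 417
Selection 3: 417 + 421 = 838
Selection 4: 838 + 421 = 1259
Selection 5: 1259 + 421 = 1680
Selection 6: 1680 + 421 = 2101
Selection 7: 2101 + 421 = 2522
Selection 8: 2522 + 421 = 2943
Selection 9: 2943 + 421 = 3364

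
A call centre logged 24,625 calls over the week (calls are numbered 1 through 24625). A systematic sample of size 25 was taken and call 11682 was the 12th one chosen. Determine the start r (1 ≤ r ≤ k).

k = 24625/25 = 985
r = 11682 − (12−1)×985 = 11682 − 10835 = 847

847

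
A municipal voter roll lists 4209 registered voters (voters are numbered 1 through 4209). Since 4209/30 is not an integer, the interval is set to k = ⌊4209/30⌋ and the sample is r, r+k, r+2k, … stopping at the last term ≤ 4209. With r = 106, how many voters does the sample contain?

k = ⌊4209/30⌋ = 140
Achieved size = ⌊(4209 − 106)/140⌋ + 1 = ⌊4103/140⌋ + 1 = 29 + 1 = 30
(last selection: 106 + 29×140 = 4166 ≤ 4209; next would be 4306 > 4209)

30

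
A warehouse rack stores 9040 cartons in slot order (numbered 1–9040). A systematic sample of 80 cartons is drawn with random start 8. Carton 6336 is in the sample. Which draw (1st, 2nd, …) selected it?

57

k = 9040/80 = 113
position = (6336 − 8)/113 + 1 = 6328/113 + 1 = 56 + 1 = 57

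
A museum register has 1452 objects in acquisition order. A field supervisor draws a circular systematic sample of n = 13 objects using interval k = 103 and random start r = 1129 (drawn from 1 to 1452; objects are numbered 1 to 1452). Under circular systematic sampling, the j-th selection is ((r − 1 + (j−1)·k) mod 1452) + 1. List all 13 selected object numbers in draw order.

Selection 1: 1129
Selection 2: 1129 + 103 = 1232
Selection 3: 1232 + 103 = 1335
Selection 4: 1335 + 103 = 1438
Selection 5: 1438 + 103 = 1541 → 1541 − 1452 = 89
Selection 6: 89 + 103 = 192
Selection 7: 192 + 103 = 295
Selection 8: 295 + 103 = 398
Selection 9: 398 + 103 = 501
Selection 10: 501 + 103 = 604
Selection 11: 604 + 103 = 707
Selection 12: 707 + 103 = 810
Selection 13: 810 + 103 = 913

1129, 1232, 1335, 1438, 89, 192, 295, 398, 501, 604, 707, 810, 913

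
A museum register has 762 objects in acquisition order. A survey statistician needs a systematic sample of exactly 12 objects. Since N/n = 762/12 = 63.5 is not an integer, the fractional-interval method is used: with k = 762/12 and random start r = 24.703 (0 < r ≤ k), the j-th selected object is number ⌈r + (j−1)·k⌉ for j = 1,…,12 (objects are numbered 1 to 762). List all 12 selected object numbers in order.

j=1: r + 0k = 24.703 → ⌈·⌉ = 25
j=2: r + 1k = 88.203 → ⌈·⌉ = 89
j=3: r + 2k = 151.703 → ⌈·⌉ = 152
j=4: r + 3k = 215.203 → ⌈·⌉ = 216
j=5: r + 4k = 278.703 → ⌈·⌉ = 279
j=6: r + 5k = 342.203 → ⌈·⌉ = 343
j=7: r + 6k = 405.703 → ⌈·⌉ = 406
j=8: r + 7k = 469.203 → ⌈·⌉ = 470
j=9: r + 8k = 532.703 → ⌈·⌉ = 533
j=10: r + 9k = 596.203 → ⌈·⌉ = 597
j=11: r + 10k = 659.703 → ⌈·⌉ = 660
j=12: r + 11k = 723.203 → ⌈·⌉ = 724

25, 89, 152, 216, 279, 343, 406, 470, 533, 597, 660, 724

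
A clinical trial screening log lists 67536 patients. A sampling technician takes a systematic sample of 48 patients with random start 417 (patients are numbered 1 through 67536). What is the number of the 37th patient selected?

51069

k = 67536/48 = 1407
37th selection = r + (37−1)·k = 417 + 36×1407 = 417 + 50652 = 51069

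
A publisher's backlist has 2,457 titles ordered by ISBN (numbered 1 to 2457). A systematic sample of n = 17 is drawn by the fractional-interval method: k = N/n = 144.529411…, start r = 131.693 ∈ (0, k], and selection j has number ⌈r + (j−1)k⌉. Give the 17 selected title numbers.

j=1: r + 0k = 131.693 → ⌈·⌉ = 132
j=2: r + 1k = 276.222411… → ⌈·⌉ = 277
j=3: r + 2k = 420.751823… → ⌈·⌉ = 421
j=4: r + 3k = 565.281235… → ⌈·⌉ = 566
j=5: r + 4k = 709.810647… → ⌈·⌉ = 710
j=6: r + 5k = 854.340058… → ⌈·⌉ = 855
j=7: r + 6k = 998.869470… → ⌈·⌉ = 999
j=8: r + 7k = 1143.398882… → ⌈·⌉ = 1144
j=9: r + 8k = 1287.928294… → ⌈·⌉ = 1288
j=10: r + 9k = 1432.457705… → ⌈·⌉ = 1433
j=11: r + 10k = 1576.987117… → ⌈·⌉ = 1577
j=12: r + 11k = 1721.516529… → ⌈·⌉ = 1722
j=13: r + 12k = 1866.045941… → ⌈·⌉ = 1867
j=14: r + 13k = 2010.575352… → ⌈·⌉ = 2011
j=15: r + 14k = 2155.104764… → ⌈·⌉ = 2156
j=16: r + 15k = 2299.634176… → ⌈·⌉ = 2300
j=17: r + 16k = 2444.163588… → ⌈·⌉ = 2445

132, 277, 421, 566, 710, 855, 999, 1144, 1288, 1433, 1577, 1722, 1867, 2011, 2156, 2300, 2445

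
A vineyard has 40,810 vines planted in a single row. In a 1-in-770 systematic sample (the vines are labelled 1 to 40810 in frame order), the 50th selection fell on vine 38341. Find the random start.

k = 770
r = 38341 − (50−1)×770 = 38341 − 37730 = 611

611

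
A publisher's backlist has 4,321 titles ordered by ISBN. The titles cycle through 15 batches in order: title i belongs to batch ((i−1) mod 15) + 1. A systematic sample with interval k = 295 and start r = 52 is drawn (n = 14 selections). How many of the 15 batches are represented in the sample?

3

Consecutive selections differ by k = 295, so their batch numbers differ by 295 mod 15 = 10.
gcd(295, 15) = 5, so the sample visits 15/5 = 3 distinct residues mod 15.
Start 52 is batch 7; the batches hit are 2, 7, 12.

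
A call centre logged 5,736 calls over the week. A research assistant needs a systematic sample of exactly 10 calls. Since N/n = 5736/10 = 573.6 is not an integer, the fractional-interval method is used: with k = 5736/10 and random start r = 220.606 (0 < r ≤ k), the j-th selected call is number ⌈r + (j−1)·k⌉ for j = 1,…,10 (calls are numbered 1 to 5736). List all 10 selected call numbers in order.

j=1: r + 0k = 220.606 → ⌈·⌉ = 221
j=2: r + 1k = 794.206 → ⌈·⌉ = 795
j=3: r + 2k = 1367.806 → ⌈·⌉ = 1368
j=4: r + 3k = 1941.406 → ⌈·⌉ = 1942
j=5: r + 4k = 2515.006 → ⌈·⌉ = 2516
j=6: r + 5k = 3088.606 → ⌈·⌉ = 3089
j=7: r + 6k = 3662.206 → ⌈·⌉ = 3663
j=8: r + 7k = 4235.806 → ⌈·⌉ = 4236
j=9: r + 8k = 4809.406 → ⌈·⌉ = 4810
j=10: r + 9k = 5383.006 → ⌈·⌉ = 5384

221, 795, 1368, 1942, 2516, 3089, 3663, 4236, 4810, 5384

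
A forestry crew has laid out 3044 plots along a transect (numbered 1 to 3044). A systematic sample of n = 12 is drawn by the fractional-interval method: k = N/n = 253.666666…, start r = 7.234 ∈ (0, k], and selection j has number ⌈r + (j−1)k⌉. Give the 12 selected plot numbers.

j=1: r + 0k = 7.234 → ⌈·⌉ = 8
j=2: r + 1k = 260.900666… → ⌈·⌉ = 261
j=3: r + 2k = 514.567333… → ⌈·⌉ = 515
j=4: r + 3k = 768.234 → ⌈·⌉ = 769
j=5: r + 4k = 1021.900666… → ⌈·⌉ = 1022
j=6: r + 5k = 1275.567333… → ⌈·⌉ = 1276
j=7: r + 6k = 1529.234 → ⌈·⌉ = 1530
j=8: r + 7k = 1782.900666… → ⌈·⌉ = 1783
j=9: r + 8k = 2036.567333… → ⌈·⌉ = 2037
j=10: r + 9k = 2290.234 → ⌈·⌉ = 2291
j=11: r + 10k = 2543.900666… → ⌈·⌉ = 2544
j=12: r + 11k = 2797.567333… → ⌈·⌉ = 2798

8, 261, 515, 769, 1022, 1276, 1530, 1783, 2037, 2291, 2544, 2798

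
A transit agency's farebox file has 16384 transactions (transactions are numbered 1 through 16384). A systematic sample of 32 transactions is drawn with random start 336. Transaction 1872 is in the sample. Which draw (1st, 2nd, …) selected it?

4

k = 16384/32 = 512
position = (1872 − 336)/512 + 1 = 1536/512 + 1 = 3 + 1 = 4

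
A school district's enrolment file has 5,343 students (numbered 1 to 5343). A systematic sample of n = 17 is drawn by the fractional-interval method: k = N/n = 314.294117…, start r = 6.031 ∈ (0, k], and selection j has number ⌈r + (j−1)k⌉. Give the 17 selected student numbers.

j=1: r + 0k = 6.031 → ⌈·⌉ = 7
j=2: r + 1k = 320.325117… → ⌈·⌉ = 321
j=3: r + 2k = 634.619235… → ⌈·⌉ = 635
j=4: r + 3k = 948.913352… → ⌈·⌉ = 949
j=5: r + 4k = 1263.207470… → ⌈·⌉ = 1264
j=6: r + 5k = 1577.501588… → ⌈·⌉ = 1578
j=7: r + 6k = 1891.795705… → ⌈·⌉ = 1892
j=8: r + 7k = 2206.089823… → ⌈·⌉ = 2207
j=9: r + 8k = 2520.383941… → ⌈·⌉ = 2521
j=10: r + 9k = 2834.678058… → ⌈·⌉ = 2835
j=11: r + 10k = 3148.972176… → ⌈·⌉ = 3149
j=12: r + 11k = 3463.266294… → ⌈·⌉ = 3464
j=13: r + 12k = 3777.560411… → ⌈·⌉ = 3778
j=14: r + 13k = 4091.854529… → ⌈·⌉ = 4092
j=15: r + 14k = 4406.148647… → ⌈·⌉ = 4407
j=16: r + 15k = 4720.442764… → ⌈·⌉ = 4721
j=17: r + 16k = 5034.736882… → ⌈·⌉ = 5035

7, 321, 635, 949, 1264, 1578, 1892, 2207, 2521, 2835, 3149, 3464, 3778, 4092, 4407, 4721, 5035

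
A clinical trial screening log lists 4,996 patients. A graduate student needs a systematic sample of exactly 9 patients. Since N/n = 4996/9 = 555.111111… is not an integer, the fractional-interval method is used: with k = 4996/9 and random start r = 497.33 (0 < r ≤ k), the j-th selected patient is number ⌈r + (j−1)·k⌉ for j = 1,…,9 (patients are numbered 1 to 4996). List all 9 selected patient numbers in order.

498, 1053, 1608, 2163, 2718, 3273, 3828, 4384, 4939

j=1: r + 0k = 497.33 → ⌈·⌉ = 498
j=2: r + 1k = 1052.441111… → ⌈·⌉ = 1053
j=3: r + 2k = 1607.552222… → ⌈·⌉ = 1608
j=4: r + 3k = 2162.663333… → ⌈·⌉ = 2163
j=5: r + 4k = 2717.774444… → ⌈·⌉ = 2718
j=6: r + 5k = 3272.885555… → ⌈·⌉ = 3273
j=7: r + 6k = 3827.996666… → ⌈·⌉ = 3828
j=8: r + 7k = 4383.107777… → ⌈·⌉ = 4384
j=9: r + 8k = 4938.218888… → ⌈·⌉ = 4939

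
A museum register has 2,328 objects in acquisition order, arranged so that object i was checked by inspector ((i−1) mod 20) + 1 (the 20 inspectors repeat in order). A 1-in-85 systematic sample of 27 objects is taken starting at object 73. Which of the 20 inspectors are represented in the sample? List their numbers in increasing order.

Consecutive selections differ by k = 85, so their inspector numbers differ by 85 mod 20 = 5.
gcd(85, 20) = 5, so the sample visits 20/5 = 4 distinct residues mod 20.
Start 73 is inspector 13; the inspectors hit are 3, 8, 13, 18.

3, 8, 13, 18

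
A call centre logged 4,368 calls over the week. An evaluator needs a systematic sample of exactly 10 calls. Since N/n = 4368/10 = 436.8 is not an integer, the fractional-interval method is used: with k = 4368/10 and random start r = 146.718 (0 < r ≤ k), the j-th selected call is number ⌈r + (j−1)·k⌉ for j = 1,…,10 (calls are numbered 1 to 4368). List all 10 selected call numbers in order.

147, 584, 1021, 1458, 1894, 2331, 2768, 3205, 3642, 4078

j=1: r + 0k = 146.718 → ⌈·⌉ = 147
j=2: r + 1k = 583.518 → ⌈·⌉ = 584
j=3: r + 2k = 1020.318 → ⌈·⌉ = 1021
j=4: r + 3k = 1457.118 → ⌈·⌉ = 1458
j=5: r + 4k = 1893.918 → ⌈·⌉ = 1894
j=6: r + 5k = 2330.718 → ⌈·⌉ = 2331
j=7: r + 6k = 2767.518 → ⌈·⌉ = 2768
j=8: r + 7k = 3204.318 → ⌈·⌉ = 3205
j=9: r + 8k = 3641.118 → ⌈·⌉ = 3642
j=10: r + 9k = 4077.918 → ⌈·⌉ = 4078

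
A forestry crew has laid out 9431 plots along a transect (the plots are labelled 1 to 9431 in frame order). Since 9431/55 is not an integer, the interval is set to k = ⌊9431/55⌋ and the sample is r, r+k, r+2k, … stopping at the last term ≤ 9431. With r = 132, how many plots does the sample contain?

55

k = ⌊9431/55⌋ = 171
Achieved size = ⌊(9431 − 132)/171⌋ + 1 = ⌊9299/171⌋ + 1 = 54 + 1 = 55
(last selection: 132 + 54×171 = 9366 ≤ 9431; next would be 9537 > 9431)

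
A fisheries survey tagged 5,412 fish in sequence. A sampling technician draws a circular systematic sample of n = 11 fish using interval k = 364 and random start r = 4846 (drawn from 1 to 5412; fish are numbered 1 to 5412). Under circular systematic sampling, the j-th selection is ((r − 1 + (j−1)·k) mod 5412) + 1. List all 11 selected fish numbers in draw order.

Selection 1: 4846
Selection 2: 4846 + 364 = 5210
Selection 3: 5210 + 364 = 5574 → 5574 − 5412 = 162
Selection 4: 162 + 364 = 526
Selection 5: 526 + 364 = 890
Selection 6: 890 + 364 = 1254
Selection 7: 1254 + 364 = 1618
Selection 8: 1618 + 364 = 1982
Selection 9: 1982 + 364 = 2346
Selection 10: 2346 + 364 = 2710
Selection 11: 2710 + 364 = 3074

4846, 5210, 162, 526, 890, 1254, 1618, 1982, 2346, 2710, 3074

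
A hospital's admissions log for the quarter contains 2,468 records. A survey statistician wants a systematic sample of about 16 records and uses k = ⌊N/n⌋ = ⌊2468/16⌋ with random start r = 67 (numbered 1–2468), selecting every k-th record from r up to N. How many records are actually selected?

k = ⌊2468/16⌋ = 154
Achieved size = ⌊(2468 − 67)/154⌋ + 1 = ⌊2401/154⌋ + 1 = 15 + 1 = 16
(last selection: 67 + 15×154 = 2377 ≤ 2468; next would be 2531 > 2468)

16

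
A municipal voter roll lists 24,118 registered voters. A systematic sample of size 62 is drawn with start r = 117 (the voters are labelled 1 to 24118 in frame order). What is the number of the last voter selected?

k = 24118/62 = 389
62nd selection = r + (62−1)·k = 117 + 61×389 = 117 + 23729 = 23846

23846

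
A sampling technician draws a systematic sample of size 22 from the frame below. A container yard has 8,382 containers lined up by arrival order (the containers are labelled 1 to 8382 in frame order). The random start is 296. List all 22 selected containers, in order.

k = N/n = 8382/22 = 381
container 1: 296
container 2: 296 + 381 = 677
container 3: 677 + 381 = 1058
container 4: 1058 + 381 = 1439
container 5: 1439 + 381 = 1820
container 6: 1820 + 381 = 2201
container 7: 2201 + 381 = 2582
container 8: 2582 + 381 = 2963
container 9: 2963 + 381 = 3344
container 10: 3344 + 381 = 3725
container 11: 3725 + 381 = 4106
container 12: 4106 + 381 = 4487
container 13: 4487 + 381 = 4868
container 14: 4868 + 381 = 5249
container 15: 5249 + 381 = 5630
container 16: 5630 + 381 = 6011
container 17: 6011 + 381 = 6392
container 18: 6392 + 381 = 6773
container 19: 6773 + 381 = 7154
container 20: 7154 + 381 = 7535
container 21: 7535 + 381 = 7916
container 22: 7916 + 381 = 8297

296, 677, 1058, 1439, 1820, 2201, 2582, 2963, 3344, 3725, 4106, 4487, 4868, 5249, 5630, 6011, 6392, 6773, 7154, 7535, 7916, 8297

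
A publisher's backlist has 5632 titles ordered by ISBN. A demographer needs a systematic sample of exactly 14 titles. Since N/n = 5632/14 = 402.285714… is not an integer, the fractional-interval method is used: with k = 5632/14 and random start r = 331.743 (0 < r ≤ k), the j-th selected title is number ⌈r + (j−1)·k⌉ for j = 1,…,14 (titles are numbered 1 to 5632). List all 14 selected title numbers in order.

j=1: r + 0k = 331.743 → ⌈·⌉ = 332
j=2: r + 1k = 734.028714… → ⌈·⌉ = 735
j=3: r + 2k = 1136.314428… → ⌈·⌉ = 1137
j=4: r + 3k = 1538.600142… → ⌈·⌉ = 1539
j=5: r + 4k = 1940.885857… → ⌈·⌉ = 1941
j=6: r + 5k = 2343.171571… → ⌈·⌉ = 2344
j=7: r + 6k = 2745.457285… → ⌈·⌉ = 2746
j=8: r + 7k = 3147.743 → ⌈·⌉ = 3148
j=9: r + 8k = 3550.028714… → ⌈·⌉ = 3551
j=10: r + 9k = 3952.314428… → ⌈·⌉ = 3953
j=11: r + 10k = 4354.600142… → ⌈·⌉ = 4355
j=12: r + 11k = 4756.885857… → ⌈·⌉ = 4757
j=13: r + 12k = 5159.171571… → ⌈·⌉ = 5160
j=14: r + 13k = 5561.457285… → ⌈·⌉ = 5562

332, 735, 1137, 1539, 1941, 2344, 2746, 3148, 3551, 3953, 4355, 4757, 5160, 5562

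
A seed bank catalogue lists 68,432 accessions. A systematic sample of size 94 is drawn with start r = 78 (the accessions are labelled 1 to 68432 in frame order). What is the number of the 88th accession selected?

63414

k = 68432/94 = 728
88th selection = r + (88−1)·k = 78 + 87×728 = 78 + 63336 = 63414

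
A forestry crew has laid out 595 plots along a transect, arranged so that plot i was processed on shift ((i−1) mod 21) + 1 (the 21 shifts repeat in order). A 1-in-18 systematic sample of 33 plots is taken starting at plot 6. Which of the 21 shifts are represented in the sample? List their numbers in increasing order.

Consecutive selections differ by k = 18, so their shift numbers differ by 18 mod 21 = 18.
gcd(18, 21) = 3, so the sample visits 21/3 = 7 distinct residues mod 21.
Start 6 is shift 6; the shifts hit are 3, 6, 9, 12, 15, 18, 21.

3, 6, 9, 12, 15, 18, 21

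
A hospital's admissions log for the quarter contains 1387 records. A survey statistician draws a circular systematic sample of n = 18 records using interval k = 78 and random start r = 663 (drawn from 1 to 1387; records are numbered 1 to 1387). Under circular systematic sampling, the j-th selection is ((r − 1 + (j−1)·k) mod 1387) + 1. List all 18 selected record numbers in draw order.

663, 741, 819, 897, 975, 1053, 1131, 1209, 1287, 1365, 56, 134, 212, 290, 368, 446, 524, 602

Selection 1: 663
Selection 2: 663 + 78 = 741
Selection 3: 741 + 78 = 819
Selection 4: 819 + 78 = 897
Selection 5: 897 + 78 = 975
Selection 6: 975 + 78 = 1053
Selection 7: 1053 + 78 = 1131
Selection 8: 1131 + 78 = 1209
Selection 9: 1209 + 78 = 1287
Selection 10: 1287 + 78 = 1365
Selection 11: 1365 + 78 = 1443 → 1443 − 1387 = 56
Selection 12: 56 + 78 = 134
Selection 13: 134 + 78 = 212
Selection 14: 212 + 78 = 290
Selection 15: 290 + 78 = 368
Selection 16: 368 + 78 = 446
Selection 17: 446 + 78 = 524
Selection 18: 524 + 78 = 602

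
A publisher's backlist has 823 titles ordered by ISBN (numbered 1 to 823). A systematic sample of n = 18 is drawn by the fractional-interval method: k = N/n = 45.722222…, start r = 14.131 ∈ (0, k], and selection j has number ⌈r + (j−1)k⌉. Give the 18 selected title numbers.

j=1: r + 0k = 14.131 → ⌈·⌉ = 15
j=2: r + 1k = 59.853222… → ⌈·⌉ = 60
j=3: r + 2k = 105.575444… → ⌈·⌉ = 106
j=4: r + 3k = 151.297666… → ⌈·⌉ = 152
j=5: r + 4k = 197.019888… → ⌈·⌉ = 198
j=6: r + 5k = 242.742111… → ⌈·⌉ = 243
j=7: r + 6k = 288.464333… → ⌈·⌉ = 289
j=8: r + 7k = 334.186555… → ⌈·⌉ = 335
j=9: r + 8k = 379.908777… → ⌈·⌉ = 380
j=10: r + 9k = 425.631 → ⌈·⌉ = 426
j=11: r + 10k = 471.353222… → ⌈·⌉ = 472
j=12: r + 11k = 517.075444… → ⌈·⌉ = 518
j=13: r + 12k = 562.797666… → ⌈·⌉ = 563
j=14: r + 13k = 608.519888… → ⌈·⌉ = 609
j=15: r + 14k = 654.242111… → ⌈·⌉ = 655
j=16: r + 15k = 699.964333… → ⌈·⌉ = 700
j=17: r + 16k = 745.686555… → ⌈·⌉ = 746
j=18: r + 17k = 791.408777… → ⌈·⌉ = 792

15, 60, 106, 152, 198, 243, 289, 335, 380, 426, 472, 518, 563, 609, 655, 700, 746, 792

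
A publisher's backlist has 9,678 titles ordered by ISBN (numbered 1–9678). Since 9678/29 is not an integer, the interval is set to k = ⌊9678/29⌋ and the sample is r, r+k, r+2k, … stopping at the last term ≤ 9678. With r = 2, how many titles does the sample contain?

30

k = ⌊9678/29⌋ = 333
Achieved size = ⌊(9678 − 2)/333⌋ + 1 = ⌊9676/333⌋ + 1 = 29 + 1 = 30
(last selection: 2 + 29×333 = 9659 ≤ 9678; next would be 9992 > 9678)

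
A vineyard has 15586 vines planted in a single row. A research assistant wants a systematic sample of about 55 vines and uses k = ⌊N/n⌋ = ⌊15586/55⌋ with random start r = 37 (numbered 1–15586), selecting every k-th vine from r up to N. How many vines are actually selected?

k = ⌊15586/55⌋ = 283
Achieved size = ⌊(15586 − 37)/283⌋ + 1 = ⌊15549/283⌋ + 1 = 54 + 1 = 55
(last selection: 37 + 54×283 = 15319 ≤ 15586; next would be 15602 > 15586)

55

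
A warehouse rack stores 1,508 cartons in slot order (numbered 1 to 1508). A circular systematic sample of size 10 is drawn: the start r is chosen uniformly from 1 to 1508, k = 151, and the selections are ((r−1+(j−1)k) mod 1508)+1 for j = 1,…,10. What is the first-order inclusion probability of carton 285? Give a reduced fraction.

For each position j, as r ranges over 1…1508 the j-th selection hits every carton exactly once, so carton 285 is selected for exactly 10 of the 1508 starts.
Inclusion probability = 10/1508 = 5/754.

5/754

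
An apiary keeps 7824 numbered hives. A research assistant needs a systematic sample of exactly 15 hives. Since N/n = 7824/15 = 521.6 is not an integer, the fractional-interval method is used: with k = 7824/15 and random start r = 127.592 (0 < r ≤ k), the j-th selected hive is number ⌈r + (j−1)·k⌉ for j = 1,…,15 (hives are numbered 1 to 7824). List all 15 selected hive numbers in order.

j=1: r + 0k = 127.592 → ⌈·⌉ = 128
j=2: r + 1k = 649.192 → ⌈·⌉ = 650
j=3: r + 2k = 1170.792 → ⌈·⌉ = 1171
j=4: r + 3k = 1692.392 → ⌈·⌉ = 1693
j=5: r + 4k = 2213.992 → ⌈·⌉ = 2214
j=6: r + 5k = 2735.592 → ⌈·⌉ = 2736
j=7: r + 6k = 3257.192 → ⌈·⌉ = 3258
j=8: r + 7k = 3778.792 → ⌈·⌉ = 3779
j=9: r + 8k = 4300.392 → ⌈·⌉ = 4301
j=10: r + 9k = 4821.992 → ⌈·⌉ = 4822
j=11: r + 10k = 5343.592 → ⌈·⌉ = 5344
j=12: r + 11k = 5865.192 → ⌈·⌉ = 5866
j=13: r + 12k = 6386.792 → ⌈·⌉ = 6387
j=14: r + 13k = 6908.392 → ⌈·⌉ = 6909
j=15: r + 14k = 7429.992 → ⌈·⌉ = 7430

128, 650, 1171, 1693, 2214, 2736, 3258, 3779, 4301, 4822, 5344, 5866, 6387, 6909, 7430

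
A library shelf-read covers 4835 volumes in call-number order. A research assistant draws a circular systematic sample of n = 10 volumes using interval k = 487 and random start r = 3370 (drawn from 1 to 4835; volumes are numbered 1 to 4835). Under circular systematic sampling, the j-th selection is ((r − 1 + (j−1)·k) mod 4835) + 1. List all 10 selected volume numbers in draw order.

3370, 3857, 4344, 4831, 483, 970, 1457, 1944, 2431, 2918

Selection 1: 3370
Selection 2: 3370 + 487 = 3857
Selection 3: 3857 + 487 = 4344
Selection 4: 4344 + 487 = 4831
Selection 5: 4831 + 487 = 5318 → 5318 − 4835 = 483
Selection 6: 483 + 487 = 970
Selection 7: 970 + 487 = 1457
Selection 8: 1457 + 487 = 1944
Selection 9: 1944 + 487 = 2431
Selection 10: 2431 + 487 = 2918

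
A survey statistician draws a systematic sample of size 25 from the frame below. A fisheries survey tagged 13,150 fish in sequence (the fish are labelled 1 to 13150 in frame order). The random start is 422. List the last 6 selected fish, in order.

k = N/n = 13150/25 = 526
20th selection = 422 + 19×526 = 10416
21st: 10416 + 526 = 10942
22nd: 10942 + 526 = 11468
23rd: 11468 + 526 = 11994
24th: 11994 + 526 = 12520
25th: 12520 + 526 = 13046

10416, 10942, 11468, 11994, 12520, 13046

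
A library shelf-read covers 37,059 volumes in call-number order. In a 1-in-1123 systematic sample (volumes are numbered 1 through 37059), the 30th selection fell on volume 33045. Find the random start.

478

k = 1123
r = 33045 − (30−1)×1123 = 33045 − 32567 = 478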